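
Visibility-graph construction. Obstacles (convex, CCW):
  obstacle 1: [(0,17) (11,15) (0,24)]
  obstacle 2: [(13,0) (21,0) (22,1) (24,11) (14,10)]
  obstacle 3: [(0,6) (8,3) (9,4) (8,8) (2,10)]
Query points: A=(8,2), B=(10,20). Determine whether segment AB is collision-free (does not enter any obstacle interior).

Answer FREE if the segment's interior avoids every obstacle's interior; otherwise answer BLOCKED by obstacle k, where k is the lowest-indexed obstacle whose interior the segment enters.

BLOCKED by obstacle 1

Obstacle 1 [(0,17) (11,15) (0,24)]:
  edge (0,17)–(11,15): crosses AB
  edge (11,15)–(0,24): crosses AB
  edge (0,24)–(0,17): clear
  → BLOCKED
Obstacle 2 [(13,0) (21,0) (22,1) (24,11) (14,10)]:
  edge (13,0)–(21,0): clear
  edge (21,0)–(22,1): clear
  edge (22,1)–(24,11): clear
  edge (24,11)–(14,10): clear
  edge (14,10)–(13,0): clear
  midpoint (9,11) outside
  → clear
Obstacle 3 [(0,6) (8,3) (9,4) (8,8) (2,10)]:
  edge (0,6)–(8,3): clear
  edge (8,3)–(9,4): crosses AB
  edge (9,4)–(8,8): crosses AB
  edge (8,8)–(2,10): clear
  edge (2,10)–(0,6): clear
  → BLOCKED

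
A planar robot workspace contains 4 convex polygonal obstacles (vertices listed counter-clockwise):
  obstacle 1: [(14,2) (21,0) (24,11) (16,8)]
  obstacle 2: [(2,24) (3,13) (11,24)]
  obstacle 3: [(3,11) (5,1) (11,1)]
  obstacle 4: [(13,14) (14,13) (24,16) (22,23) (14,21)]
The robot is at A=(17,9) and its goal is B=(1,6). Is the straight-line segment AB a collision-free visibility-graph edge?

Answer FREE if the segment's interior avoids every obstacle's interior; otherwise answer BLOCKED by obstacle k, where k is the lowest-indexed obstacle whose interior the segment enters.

Obstacle 1 [(14,2) (21,0) (24,11) (16,8)]:
  edge (14,2)–(21,0): clear
  edge (21,0)–(24,11): clear
  edge (24,11)–(16,8): clear
  edge (16,8)–(14,2): clear
  midpoint (9,15/2) outside
  → clear
Obstacle 2 [(2,24) (3,13) (11,24)]:
  edge (2,24)–(3,13): clear
  edge (3,13)–(11,24): clear
  edge (11,24)–(2,24): clear
  midpoint (9,15/2) outside
  → clear
Obstacle 3 [(3,11) (5,1) (11,1)]:
  edge (3,11)–(5,1): crosses AB
  edge (5,1)–(11,1): clear
  edge (11,1)–(3,11): crosses AB
  → BLOCKED
Obstacle 4 [(13,14) (14,13) (24,16) (22,23) (14,21)]:
  edge (13,14)–(14,13): clear
  edge (14,13)–(24,16): clear
  edge (24,16)–(22,23): clear
  edge (22,23)–(14,21): clear
  edge (14,21)–(13,14): clear
  midpoint (9,15/2) outside
  → clear

BLOCKED by obstacle 3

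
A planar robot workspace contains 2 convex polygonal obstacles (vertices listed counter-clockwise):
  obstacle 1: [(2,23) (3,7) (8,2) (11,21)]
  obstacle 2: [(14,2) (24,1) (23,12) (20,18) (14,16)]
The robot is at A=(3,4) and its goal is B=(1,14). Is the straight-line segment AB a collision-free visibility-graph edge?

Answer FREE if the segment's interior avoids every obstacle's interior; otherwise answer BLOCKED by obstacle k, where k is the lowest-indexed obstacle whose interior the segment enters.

FREE

Obstacle 1 [(2,23) (3,7) (8,2) (11,21)]:
  edge (2,23)–(3,7): clear
  edge (3,7)–(8,2): clear
  edge (8,2)–(11,21): clear
  edge (11,21)–(2,23): clear
  midpoint (2,9) outside
  → clear
Obstacle 2 [(14,2) (24,1) (23,12) (20,18) (14,16)]:
  edge (14,2)–(24,1): clear
  edge (24,1)–(23,12): clear
  edge (23,12)–(20,18): clear
  edge (20,18)–(14,16): clear
  edge (14,16)–(14,2): clear
  midpoint (2,9) outside
  → clear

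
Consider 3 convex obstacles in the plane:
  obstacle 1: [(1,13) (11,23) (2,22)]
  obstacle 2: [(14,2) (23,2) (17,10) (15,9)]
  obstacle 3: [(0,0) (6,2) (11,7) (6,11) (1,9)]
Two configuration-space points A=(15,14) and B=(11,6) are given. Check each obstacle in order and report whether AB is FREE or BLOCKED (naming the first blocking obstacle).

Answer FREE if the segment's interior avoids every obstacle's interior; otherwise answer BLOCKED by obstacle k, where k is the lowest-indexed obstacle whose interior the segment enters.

Obstacle 1 [(1,13) (11,23) (2,22)]:
  edge (1,13)–(11,23): clear
  edge (11,23)–(2,22): clear
  edge (2,22)–(1,13): clear
  midpoint (13,10) outside
  → clear
Obstacle 2 [(14,2) (23,2) (17,10) (15,9)]:
  edge (14,2)–(23,2): clear
  edge (23,2)–(17,10): clear
  edge (17,10)–(15,9): clear
  edge (15,9)–(14,2): clear
  midpoint (13,10) outside
  → clear
Obstacle 3 [(0,0) (6,2) (11,7) (6,11) (1,9)]:
  edge (0,0)–(6,2): clear
  edge (6,2)–(11,7): clear
  edge (11,7)–(6,11): clear
  edge (6,11)–(1,9): clear
  edge (1,9)–(0,0): clear
  midpoint (13,10) outside
  → clear

FREE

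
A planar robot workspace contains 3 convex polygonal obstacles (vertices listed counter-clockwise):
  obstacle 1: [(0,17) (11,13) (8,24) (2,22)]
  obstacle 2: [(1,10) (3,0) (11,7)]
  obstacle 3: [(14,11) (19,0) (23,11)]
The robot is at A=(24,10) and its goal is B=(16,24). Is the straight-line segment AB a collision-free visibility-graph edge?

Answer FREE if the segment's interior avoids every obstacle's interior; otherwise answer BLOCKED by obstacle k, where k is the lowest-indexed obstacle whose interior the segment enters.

FREE

Obstacle 1 [(0,17) (11,13) (8,24) (2,22)]:
  edge (0,17)–(11,13): clear
  edge (11,13)–(8,24): clear
  edge (8,24)–(2,22): clear
  edge (2,22)–(0,17): clear
  midpoint (20,17) outside
  → clear
Obstacle 2 [(1,10) (3,0) (11,7)]:
  edge (1,10)–(3,0): clear
  edge (3,0)–(11,7): clear
  edge (11,7)–(1,10): clear
  midpoint (20,17) outside
  → clear
Obstacle 3 [(14,11) (19,0) (23,11)]:
  edge (14,11)–(19,0): clear
  edge (19,0)–(23,11): clear
  edge (23,11)–(14,11): clear
  midpoint (20,17) outside
  → clear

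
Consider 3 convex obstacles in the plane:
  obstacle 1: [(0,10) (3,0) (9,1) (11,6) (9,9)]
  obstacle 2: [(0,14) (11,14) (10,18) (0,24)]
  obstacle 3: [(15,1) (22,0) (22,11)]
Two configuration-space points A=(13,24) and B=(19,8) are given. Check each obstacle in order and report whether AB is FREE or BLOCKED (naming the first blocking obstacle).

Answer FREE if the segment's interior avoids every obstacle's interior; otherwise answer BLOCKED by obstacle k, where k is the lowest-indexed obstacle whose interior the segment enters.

FREE

Obstacle 1 [(0,10) (3,0) (9,1) (11,6) (9,9)]:
  edge (0,10)–(3,0): clear
  edge (3,0)–(9,1): clear
  edge (9,1)–(11,6): clear
  edge (11,6)–(9,9): clear
  edge (9,9)–(0,10): clear
  midpoint (16,16) outside
  → clear
Obstacle 2 [(0,14) (11,14) (10,18) (0,24)]:
  edge (0,14)–(11,14): clear
  edge (11,14)–(10,18): clear
  edge (10,18)–(0,24): clear
  edge (0,24)–(0,14): clear
  midpoint (16,16) outside
  → clear
Obstacle 3 [(15,1) (22,0) (22,11)]:
  edge (15,1)–(22,0): clear
  edge (22,0)–(22,11): clear
  edge (22,11)–(15,1): clear
  midpoint (16,16) outside
  → clear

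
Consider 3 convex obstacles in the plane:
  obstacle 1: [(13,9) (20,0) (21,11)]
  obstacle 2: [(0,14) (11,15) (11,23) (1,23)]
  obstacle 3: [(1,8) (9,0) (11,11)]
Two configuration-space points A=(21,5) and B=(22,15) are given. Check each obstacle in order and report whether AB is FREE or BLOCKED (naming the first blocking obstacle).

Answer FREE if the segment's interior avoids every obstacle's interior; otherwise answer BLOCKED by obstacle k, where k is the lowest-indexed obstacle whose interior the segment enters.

FREE

Obstacle 1 [(13,9) (20,0) (21,11)]:
  edge (13,9)–(20,0): clear
  edge (20,0)–(21,11): clear
  edge (21,11)–(13,9): clear
  midpoint (43/2,10) outside
  → clear
Obstacle 2 [(0,14) (11,15) (11,23) (1,23)]:
  edge (0,14)–(11,15): clear
  edge (11,15)–(11,23): clear
  edge (11,23)–(1,23): clear
  edge (1,23)–(0,14): clear
  midpoint (43/2,10) outside
  → clear
Obstacle 3 [(1,8) (9,0) (11,11)]:
  edge (1,8)–(9,0): clear
  edge (9,0)–(11,11): clear
  edge (11,11)–(1,8): clear
  midpoint (43/2,10) outside
  → clear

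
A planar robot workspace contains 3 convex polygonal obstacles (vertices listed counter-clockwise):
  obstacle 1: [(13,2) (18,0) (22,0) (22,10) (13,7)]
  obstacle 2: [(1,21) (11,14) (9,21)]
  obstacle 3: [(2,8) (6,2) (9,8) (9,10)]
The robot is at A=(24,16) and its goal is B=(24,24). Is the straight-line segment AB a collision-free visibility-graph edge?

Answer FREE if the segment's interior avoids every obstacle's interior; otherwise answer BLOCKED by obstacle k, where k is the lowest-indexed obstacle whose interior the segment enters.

Obstacle 1 [(13,2) (18,0) (22,0) (22,10) (13,7)]:
  edge (13,2)–(18,0): clear
  edge (18,0)–(22,0): clear
  edge (22,0)–(22,10): clear
  edge (22,10)–(13,7): clear
  edge (13,7)–(13,2): clear
  midpoint (24,20) outside
  → clear
Obstacle 2 [(1,21) (11,14) (9,21)]:
  edge (1,21)–(11,14): clear
  edge (11,14)–(9,21): clear
  edge (9,21)–(1,21): clear
  midpoint (24,20) outside
  → clear
Obstacle 3 [(2,8) (6,2) (9,8) (9,10)]:
  edge (2,8)–(6,2): clear
  edge (6,2)–(9,8): clear
  edge (9,8)–(9,10): clear
  edge (9,10)–(2,8): clear
  midpoint (24,20) outside
  → clear

FREE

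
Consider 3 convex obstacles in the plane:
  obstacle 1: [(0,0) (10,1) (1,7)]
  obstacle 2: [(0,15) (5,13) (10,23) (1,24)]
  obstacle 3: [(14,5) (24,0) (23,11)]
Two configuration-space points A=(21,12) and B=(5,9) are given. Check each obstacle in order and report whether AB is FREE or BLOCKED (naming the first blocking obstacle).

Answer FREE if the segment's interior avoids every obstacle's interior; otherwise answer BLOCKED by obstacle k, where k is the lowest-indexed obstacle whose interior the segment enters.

FREE

Obstacle 1 [(0,0) (10,1) (1,7)]:
  edge (0,0)–(10,1): clear
  edge (10,1)–(1,7): clear
  edge (1,7)–(0,0): clear
  midpoint (13,21/2) outside
  → clear
Obstacle 2 [(0,15) (5,13) (10,23) (1,24)]:
  edge (0,15)–(5,13): clear
  edge (5,13)–(10,23): clear
  edge (10,23)–(1,24): clear
  edge (1,24)–(0,15): clear
  midpoint (13,21/2) outside
  → clear
Obstacle 3 [(14,5) (24,0) (23,11)]:
  edge (14,5)–(24,0): clear
  edge (24,0)–(23,11): clear
  edge (23,11)–(14,5): clear
  midpoint (13,21/2) outside
  → clear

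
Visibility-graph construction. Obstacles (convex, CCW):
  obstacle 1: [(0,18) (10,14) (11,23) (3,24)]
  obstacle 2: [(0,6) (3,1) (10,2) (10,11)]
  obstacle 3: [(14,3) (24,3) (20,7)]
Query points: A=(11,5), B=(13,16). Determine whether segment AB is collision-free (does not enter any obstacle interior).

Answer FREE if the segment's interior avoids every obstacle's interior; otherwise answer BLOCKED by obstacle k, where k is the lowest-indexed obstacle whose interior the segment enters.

Obstacle 1 [(0,18) (10,14) (11,23) (3,24)]:
  edge (0,18)–(10,14): clear
  edge (10,14)–(11,23): clear
  edge (11,23)–(3,24): clear
  edge (3,24)–(0,18): clear
  midpoint (12,21/2) outside
  → clear
Obstacle 2 [(0,6) (3,1) (10,2) (10,11)]:
  edge (0,6)–(3,1): clear
  edge (3,1)–(10,2): clear
  edge (10,2)–(10,11): clear
  edge (10,11)–(0,6): clear
  midpoint (12,21/2) outside
  → clear
Obstacle 3 [(14,3) (24,3) (20,7)]:
  edge (14,3)–(24,3): clear
  edge (24,3)–(20,7): clear
  edge (20,7)–(14,3): clear
  midpoint (12,21/2) outside
  → clear

FREE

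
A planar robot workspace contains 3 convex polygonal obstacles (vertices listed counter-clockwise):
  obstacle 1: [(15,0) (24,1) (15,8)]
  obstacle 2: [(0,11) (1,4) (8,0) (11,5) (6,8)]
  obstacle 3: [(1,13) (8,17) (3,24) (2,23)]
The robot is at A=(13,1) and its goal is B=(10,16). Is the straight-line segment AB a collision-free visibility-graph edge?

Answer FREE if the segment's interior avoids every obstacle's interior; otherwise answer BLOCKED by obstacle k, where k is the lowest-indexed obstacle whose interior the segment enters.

Obstacle 1 [(15,0) (24,1) (15,8)]:
  edge (15,0)–(24,1): clear
  edge (24,1)–(15,8): clear
  edge (15,8)–(15,0): clear
  midpoint (23/2,17/2) outside
  → clear
Obstacle 2 [(0,11) (1,4) (8,0) (11,5) (6,8)]:
  edge (0,11)–(1,4): clear
  edge (1,4)–(8,0): clear
  edge (8,0)–(11,5): clear
  edge (11,5)–(6,8): clear
  edge (6,8)–(0,11): clear
  midpoint (23/2,17/2) outside
  → clear
Obstacle 3 [(1,13) (8,17) (3,24) (2,23)]:
  edge (1,13)–(8,17): clear
  edge (8,17)–(3,24): clear
  edge (3,24)–(2,23): clear
  edge (2,23)–(1,13): clear
  midpoint (23/2,17/2) outside
  → clear

FREE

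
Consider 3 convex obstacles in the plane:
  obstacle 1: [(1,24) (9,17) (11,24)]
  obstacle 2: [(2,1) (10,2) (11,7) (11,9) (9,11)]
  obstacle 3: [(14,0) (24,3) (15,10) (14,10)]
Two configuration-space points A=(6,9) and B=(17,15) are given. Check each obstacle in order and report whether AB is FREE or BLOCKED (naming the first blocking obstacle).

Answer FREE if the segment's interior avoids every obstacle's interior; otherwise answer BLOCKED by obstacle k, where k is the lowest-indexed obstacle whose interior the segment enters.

Obstacle 1 [(1,24) (9,17) (11,24)]:
  edge (1,24)–(9,17): clear
  edge (9,17)–(11,24): clear
  edge (11,24)–(1,24): clear
  midpoint (23/2,12) outside
  → clear
Obstacle 2 [(2,1) (10,2) (11,7) (11,9) (9,11)]:
  edge (2,1)–(10,2): clear
  edge (10,2)–(11,7): clear
  edge (11,7)–(11,9): clear
  edge (11,9)–(9,11): crosses AB
  edge (9,11)–(2,1): crosses AB
  → BLOCKED
Obstacle 3 [(14,0) (24,3) (15,10) (14,10)]:
  edge (14,0)–(24,3): clear
  edge (24,3)–(15,10): clear
  edge (15,10)–(14,10): clear
  edge (14,10)–(14,0): clear
  midpoint (23/2,12) outside
  → clear

BLOCKED by obstacle 2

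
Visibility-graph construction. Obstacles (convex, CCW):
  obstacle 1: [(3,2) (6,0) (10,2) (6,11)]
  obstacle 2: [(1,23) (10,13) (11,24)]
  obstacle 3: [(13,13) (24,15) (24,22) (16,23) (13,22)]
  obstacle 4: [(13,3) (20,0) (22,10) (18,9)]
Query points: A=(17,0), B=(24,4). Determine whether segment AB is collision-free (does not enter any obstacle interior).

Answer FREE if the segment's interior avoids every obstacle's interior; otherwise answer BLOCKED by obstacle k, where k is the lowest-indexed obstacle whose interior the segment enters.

BLOCKED by obstacle 4

Obstacle 1 [(3,2) (6,0) (10,2) (6,11)]:
  edge (3,2)–(6,0): clear
  edge (6,0)–(10,2): clear
  edge (10,2)–(6,11): clear
  edge (6,11)–(3,2): clear
  midpoint (41/2,2) outside
  → clear
Obstacle 2 [(1,23) (10,13) (11,24)]:
  edge (1,23)–(10,13): clear
  edge (10,13)–(11,24): clear
  edge (11,24)–(1,23): clear
  midpoint (41/2,2) outside
  → clear
Obstacle 3 [(13,13) (24,15) (24,22) (16,23) (13,22)]:
  edge (13,13)–(24,15): clear
  edge (24,15)–(24,22): clear
  edge (24,22)–(16,23): clear
  edge (16,23)–(13,22): clear
  edge (13,22)–(13,13): clear
  midpoint (41/2,2) outside
  → clear
Obstacle 4 [(13,3) (20,0) (22,10) (18,9)]:
  edge (13,3)–(20,0): crosses AB
  edge (20,0)–(22,10): crosses AB
  edge (22,10)–(18,9): clear
  edge (18,9)–(13,3): clear
  → BLOCKED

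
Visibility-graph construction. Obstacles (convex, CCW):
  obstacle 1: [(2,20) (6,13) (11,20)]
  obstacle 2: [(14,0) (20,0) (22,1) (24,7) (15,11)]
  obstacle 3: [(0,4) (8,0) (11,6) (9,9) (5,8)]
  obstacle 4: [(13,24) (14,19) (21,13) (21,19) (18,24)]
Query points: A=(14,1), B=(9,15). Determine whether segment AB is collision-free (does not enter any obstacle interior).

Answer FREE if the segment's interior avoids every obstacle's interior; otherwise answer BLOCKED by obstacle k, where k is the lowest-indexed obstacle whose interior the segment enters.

Obstacle 1 [(2,20) (6,13) (11,20)]:
  edge (2,20)–(6,13): clear
  edge (6,13)–(11,20): clear
  edge (11,20)–(2,20): clear
  midpoint (23/2,8) outside
  → clear
Obstacle 2 [(14,0) (20,0) (22,1) (24,7) (15,11)]:
  edge (14,0)–(20,0): clear
  edge (20,0)–(22,1): clear
  edge (22,1)–(24,7): clear
  edge (24,7)–(15,11): clear
  edge (15,11)–(14,0): clear
  midpoint (23/2,8) outside
  → clear
Obstacle 3 [(0,4) (8,0) (11,6) (9,9) (5,8)]:
  edge (0,4)–(8,0): clear
  edge (8,0)–(11,6): clear
  edge (11,6)–(9,9): clear
  edge (9,9)–(5,8): clear
  edge (5,8)–(0,4): clear
  midpoint (23/2,8) outside
  → clear
Obstacle 4 [(13,24) (14,19) (21,13) (21,19) (18,24)]:
  edge (13,24)–(14,19): clear
  edge (14,19)–(21,13): clear
  edge (21,13)–(21,19): clear
  edge (21,19)–(18,24): clear
  edge (18,24)–(13,24): clear
  midpoint (23/2,8) outside
  → clear

FREE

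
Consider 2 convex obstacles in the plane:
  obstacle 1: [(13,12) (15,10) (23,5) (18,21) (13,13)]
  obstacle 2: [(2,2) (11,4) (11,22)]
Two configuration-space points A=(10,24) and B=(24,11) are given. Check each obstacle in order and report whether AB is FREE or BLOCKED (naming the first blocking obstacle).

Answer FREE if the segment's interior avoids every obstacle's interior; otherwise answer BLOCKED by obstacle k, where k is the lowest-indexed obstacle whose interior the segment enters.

Obstacle 1 [(13,12) (15,10) (23,5) (18,21) (13,13)]:
  edge (13,12)–(15,10): clear
  edge (15,10)–(23,5): clear
  edge (23,5)–(18,21): crosses AB
  edge (18,21)–(13,13): crosses AB
  edge (13,13)–(13,12): clear
  → BLOCKED
Obstacle 2 [(2,2) (11,4) (11,22)]:
  edge (2,2)–(11,4): clear
  edge (11,4)–(11,22): clear
  edge (11,22)–(2,2): clear
  midpoint (17,35/2) outside
  → clear

BLOCKED by obstacle 1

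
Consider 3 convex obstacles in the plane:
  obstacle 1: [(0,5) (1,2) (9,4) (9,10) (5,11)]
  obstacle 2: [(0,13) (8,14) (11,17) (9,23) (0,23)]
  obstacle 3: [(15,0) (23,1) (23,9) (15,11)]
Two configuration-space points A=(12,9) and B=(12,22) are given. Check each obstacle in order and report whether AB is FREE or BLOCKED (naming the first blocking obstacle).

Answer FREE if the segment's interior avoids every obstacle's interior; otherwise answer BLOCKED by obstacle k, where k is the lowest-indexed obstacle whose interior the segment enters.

FREE

Obstacle 1 [(0,5) (1,2) (9,4) (9,10) (5,11)]:
  edge (0,5)–(1,2): clear
  edge (1,2)–(9,4): clear
  edge (9,4)–(9,10): clear
  edge (9,10)–(5,11): clear
  edge (5,11)–(0,5): clear
  midpoint (12,31/2) outside
  → clear
Obstacle 2 [(0,13) (8,14) (11,17) (9,23) (0,23)]:
  edge (0,13)–(8,14): clear
  edge (8,14)–(11,17): clear
  edge (11,17)–(9,23): clear
  edge (9,23)–(0,23): clear
  edge (0,23)–(0,13): clear
  midpoint (12,31/2) outside
  → clear
Obstacle 3 [(15,0) (23,1) (23,9) (15,11)]:
  edge (15,0)–(23,1): clear
  edge (23,1)–(23,9): clear
  edge (23,9)–(15,11): clear
  edge (15,11)–(15,0): clear
  midpoint (12,31/2) outside
  → clear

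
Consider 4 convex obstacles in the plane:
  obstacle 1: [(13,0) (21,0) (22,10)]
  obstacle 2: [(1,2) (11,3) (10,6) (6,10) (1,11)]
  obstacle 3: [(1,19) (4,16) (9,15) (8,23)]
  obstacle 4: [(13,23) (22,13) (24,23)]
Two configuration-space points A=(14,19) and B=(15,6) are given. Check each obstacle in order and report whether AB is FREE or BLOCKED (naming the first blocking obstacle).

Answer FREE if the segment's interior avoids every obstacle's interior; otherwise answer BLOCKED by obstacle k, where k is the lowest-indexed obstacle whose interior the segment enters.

FREE

Obstacle 1 [(13,0) (21,0) (22,10)]:
  edge (13,0)–(21,0): clear
  edge (21,0)–(22,10): clear
  edge (22,10)–(13,0): clear
  midpoint (29/2,25/2) outside
  → clear
Obstacle 2 [(1,2) (11,3) (10,6) (6,10) (1,11)]:
  edge (1,2)–(11,3): clear
  edge (11,3)–(10,6): clear
  edge (10,6)–(6,10): clear
  edge (6,10)–(1,11): clear
  edge (1,11)–(1,2): clear
  midpoint (29/2,25/2) outside
  → clear
Obstacle 3 [(1,19) (4,16) (9,15) (8,23)]:
  edge (1,19)–(4,16): clear
  edge (4,16)–(9,15): clear
  edge (9,15)–(8,23): clear
  edge (8,23)–(1,19): clear
  midpoint (29/2,25/2) outside
  → clear
Obstacle 4 [(13,23) (22,13) (24,23)]:
  edge (13,23)–(22,13): clear
  edge (22,13)–(24,23): clear
  edge (24,23)–(13,23): clear
  midpoint (29/2,25/2) outside
  → clear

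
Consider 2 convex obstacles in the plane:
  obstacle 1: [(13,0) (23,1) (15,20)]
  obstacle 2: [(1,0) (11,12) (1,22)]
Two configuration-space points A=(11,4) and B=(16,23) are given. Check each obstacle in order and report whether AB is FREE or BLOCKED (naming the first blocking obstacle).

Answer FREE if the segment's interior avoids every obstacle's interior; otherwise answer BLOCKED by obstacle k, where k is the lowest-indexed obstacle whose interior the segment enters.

Obstacle 1 [(13,0) (23,1) (15,20)]:
  edge (13,0)–(23,1): clear
  edge (23,1)–(15,20): crosses AB
  edge (15,20)–(13,0): crosses AB
  → BLOCKED
Obstacle 2 [(1,0) (11,12) (1,22)]:
  edge (1,0)–(11,12): clear
  edge (11,12)–(1,22): clear
  edge (1,22)–(1,0): clear
  midpoint (27/2,27/2) outside
  → clear

BLOCKED by obstacle 1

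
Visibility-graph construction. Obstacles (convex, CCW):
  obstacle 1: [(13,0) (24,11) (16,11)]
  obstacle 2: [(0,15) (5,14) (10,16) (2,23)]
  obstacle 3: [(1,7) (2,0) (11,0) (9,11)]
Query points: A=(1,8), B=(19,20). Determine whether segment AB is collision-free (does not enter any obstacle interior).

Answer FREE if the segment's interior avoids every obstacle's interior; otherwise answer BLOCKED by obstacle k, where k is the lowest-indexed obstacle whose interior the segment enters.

Obstacle 1 [(13,0) (24,11) (16,11)]:
  edge (13,0)–(24,11): clear
  edge (24,11)–(16,11): clear
  edge (16,11)–(13,0): clear
  midpoint (10,14) outside
  → clear
Obstacle 2 [(0,15) (5,14) (10,16) (2,23)]:
  edge (0,15)–(5,14): clear
  edge (5,14)–(10,16): clear
  edge (10,16)–(2,23): clear
  edge (2,23)–(0,15): clear
  midpoint (10,14) outside
  → clear
Obstacle 3 [(1,7) (2,0) (11,0) (9,11)]:
  edge (1,7)–(2,0): clear
  edge (2,0)–(11,0): clear
  edge (11,0)–(9,11): clear
  edge (9,11)–(1,7): clear
  midpoint (10,14) outside
  → clear

FREE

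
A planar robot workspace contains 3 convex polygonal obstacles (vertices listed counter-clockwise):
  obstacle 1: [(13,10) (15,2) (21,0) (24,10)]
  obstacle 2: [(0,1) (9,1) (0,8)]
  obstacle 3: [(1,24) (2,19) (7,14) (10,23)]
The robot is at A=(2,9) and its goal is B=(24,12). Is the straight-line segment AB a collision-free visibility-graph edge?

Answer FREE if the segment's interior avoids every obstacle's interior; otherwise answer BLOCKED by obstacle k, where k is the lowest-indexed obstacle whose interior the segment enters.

Obstacle 1 [(13,10) (15,2) (21,0) (24,10)]:
  edge (13,10)–(15,2): clear
  edge (15,2)–(21,0): clear
  edge (21,0)–(24,10): clear
  edge (24,10)–(13,10): clear
  midpoint (13,21/2) outside
  → clear
Obstacle 2 [(0,1) (9,1) (0,8)]:
  edge (0,1)–(9,1): clear
  edge (9,1)–(0,8): clear
  edge (0,8)–(0,1): clear
  midpoint (13,21/2) outside
  → clear
Obstacle 3 [(1,24) (2,19) (7,14) (10,23)]:
  edge (1,24)–(2,19): clear
  edge (2,19)–(7,14): clear
  edge (7,14)–(10,23): clear
  edge (10,23)–(1,24): clear
  midpoint (13,21/2) outside
  → clear

FREE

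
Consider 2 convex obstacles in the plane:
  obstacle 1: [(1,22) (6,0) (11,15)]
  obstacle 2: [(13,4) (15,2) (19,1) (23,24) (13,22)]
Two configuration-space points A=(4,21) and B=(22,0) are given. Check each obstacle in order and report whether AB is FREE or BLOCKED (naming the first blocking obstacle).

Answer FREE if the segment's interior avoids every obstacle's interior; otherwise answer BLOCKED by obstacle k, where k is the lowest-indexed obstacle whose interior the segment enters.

BLOCKED by obstacle 1

Obstacle 1 [(1,22) (6,0) (11,15)]:
  edge (1,22)–(6,0): clear
  edge (6,0)–(11,15): crosses AB
  edge (11,15)–(1,22): crosses AB
  → BLOCKED
Obstacle 2 [(13,4) (15,2) (19,1) (23,24) (13,22)]:
  edge (13,4)–(15,2): clear
  edge (15,2)–(19,1): clear
  edge (19,1)–(23,24): crosses AB
  edge (23,24)–(13,22): clear
  edge (13,22)–(13,4): crosses AB
  → BLOCKED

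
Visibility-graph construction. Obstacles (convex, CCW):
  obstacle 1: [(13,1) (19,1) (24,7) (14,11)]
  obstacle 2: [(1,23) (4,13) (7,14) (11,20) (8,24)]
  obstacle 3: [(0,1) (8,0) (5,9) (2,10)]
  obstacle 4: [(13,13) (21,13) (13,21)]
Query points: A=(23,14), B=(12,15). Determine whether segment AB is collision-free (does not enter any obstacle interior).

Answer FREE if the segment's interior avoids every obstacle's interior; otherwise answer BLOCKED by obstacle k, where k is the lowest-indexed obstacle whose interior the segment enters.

Obstacle 1 [(13,1) (19,1) (24,7) (14,11)]:
  edge (13,1)–(19,1): clear
  edge (19,1)–(24,7): clear
  edge (24,7)–(14,11): clear
  edge (14,11)–(13,1): clear
  midpoint (35/2,29/2) outside
  → clear
Obstacle 2 [(1,23) (4,13) (7,14) (11,20) (8,24)]:
  edge (1,23)–(4,13): clear
  edge (4,13)–(7,14): clear
  edge (7,14)–(11,20): clear
  edge (11,20)–(8,24): clear
  edge (8,24)–(1,23): clear
  midpoint (35/2,29/2) outside
  → clear
Obstacle 3 [(0,1) (8,0) (5,9) (2,10)]:
  edge (0,1)–(8,0): clear
  edge (8,0)–(5,9): clear
  edge (5,9)–(2,10): clear
  edge (2,10)–(0,1): clear
  midpoint (35/2,29/2) outside
  → clear
Obstacle 4 [(13,13) (21,13) (13,21)]:
  edge (13,13)–(21,13): clear
  edge (21,13)–(13,21): crosses AB
  edge (13,21)–(13,13): crosses AB
  → BLOCKED

BLOCKED by obstacle 4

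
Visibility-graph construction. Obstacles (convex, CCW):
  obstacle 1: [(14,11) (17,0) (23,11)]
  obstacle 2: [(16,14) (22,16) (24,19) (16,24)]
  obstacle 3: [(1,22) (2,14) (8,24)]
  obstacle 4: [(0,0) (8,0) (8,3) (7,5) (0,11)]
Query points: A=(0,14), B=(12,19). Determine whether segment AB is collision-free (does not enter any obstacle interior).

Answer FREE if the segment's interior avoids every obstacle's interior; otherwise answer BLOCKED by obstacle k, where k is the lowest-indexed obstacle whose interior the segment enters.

Obstacle 1 [(14,11) (17,0) (23,11)]:
  edge (14,11)–(17,0): clear
  edge (17,0)–(23,11): clear
  edge (23,11)–(14,11): clear
  midpoint (6,33/2) outside
  → clear
Obstacle 2 [(16,14) (22,16) (24,19) (16,24)]:
  edge (16,14)–(22,16): clear
  edge (22,16)–(24,19): clear
  edge (24,19)–(16,24): clear
  edge (16,24)–(16,14): clear
  midpoint (6,33/2) outside
  → clear
Obstacle 3 [(1,22) (2,14) (8,24)]:
  edge (1,22)–(2,14): crosses AB
  edge (2,14)–(8,24): crosses AB
  edge (8,24)–(1,22): clear
  → BLOCKED
Obstacle 4 [(0,0) (8,0) (8,3) (7,5) (0,11)]:
  edge (0,0)–(8,0): clear
  edge (8,0)–(8,3): clear
  edge (8,3)–(7,5): clear
  edge (7,5)–(0,11): clear
  edge (0,11)–(0,0): clear
  midpoint (6,33/2) outside
  → clear

BLOCKED by obstacle 3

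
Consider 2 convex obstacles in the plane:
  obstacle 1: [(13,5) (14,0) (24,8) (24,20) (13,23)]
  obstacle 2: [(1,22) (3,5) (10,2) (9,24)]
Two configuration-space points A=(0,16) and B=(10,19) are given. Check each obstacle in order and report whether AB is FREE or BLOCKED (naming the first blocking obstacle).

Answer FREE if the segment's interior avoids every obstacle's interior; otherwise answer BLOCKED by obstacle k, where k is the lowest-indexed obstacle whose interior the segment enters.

Obstacle 1 [(13,5) (14,0) (24,8) (24,20) (13,23)]:
  edge (13,5)–(14,0): clear
  edge (14,0)–(24,8): clear
  edge (24,8)–(24,20): clear
  edge (24,20)–(13,23): clear
  edge (13,23)–(13,5): clear
  midpoint (5,35/2) outside
  → clear
Obstacle 2 [(1,22) (3,5) (10,2) (9,24)]:
  edge (1,22)–(3,5): crosses AB
  edge (3,5)–(10,2): clear
  edge (10,2)–(9,24): crosses AB
  edge (9,24)–(1,22): clear
  → BLOCKED

BLOCKED by obstacle 2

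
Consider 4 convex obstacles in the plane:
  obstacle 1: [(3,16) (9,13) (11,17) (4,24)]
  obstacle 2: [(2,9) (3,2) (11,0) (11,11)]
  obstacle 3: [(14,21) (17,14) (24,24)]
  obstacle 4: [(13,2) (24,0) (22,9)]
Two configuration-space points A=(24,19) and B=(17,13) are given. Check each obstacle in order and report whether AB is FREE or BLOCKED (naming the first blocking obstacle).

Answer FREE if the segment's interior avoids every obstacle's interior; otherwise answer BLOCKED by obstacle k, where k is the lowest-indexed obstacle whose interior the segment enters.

Obstacle 1 [(3,16) (9,13) (11,17) (4,24)]:
  edge (3,16)–(9,13): clear
  edge (9,13)–(11,17): clear
  edge (11,17)–(4,24): clear
  edge (4,24)–(3,16): clear
  midpoint (41/2,16) outside
  → clear
Obstacle 2 [(2,9) (3,2) (11,0) (11,11)]:
  edge (2,9)–(3,2): clear
  edge (3,2)–(11,0): clear
  edge (11,0)–(11,11): clear
  edge (11,11)–(2,9): clear
  midpoint (41/2,16) outside
  → clear
Obstacle 3 [(14,21) (17,14) (24,24)]:
  edge (14,21)–(17,14): clear
  edge (17,14)–(24,24): clear
  edge (24,24)–(14,21): clear
  midpoint (41/2,16) outside
  → clear
Obstacle 4 [(13,2) (24,0) (22,9)]:
  edge (13,2)–(24,0): clear
  edge (24,0)–(22,9): clear
  edge (22,9)–(13,2): clear
  midpoint (41/2,16) outside
  → clear

FREE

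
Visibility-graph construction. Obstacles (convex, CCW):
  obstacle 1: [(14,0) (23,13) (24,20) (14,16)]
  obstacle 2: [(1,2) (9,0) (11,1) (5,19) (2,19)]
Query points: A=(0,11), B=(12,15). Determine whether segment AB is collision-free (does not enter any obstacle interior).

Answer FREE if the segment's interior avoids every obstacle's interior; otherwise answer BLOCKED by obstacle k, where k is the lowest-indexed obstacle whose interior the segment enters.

Obstacle 1 [(14,0) (23,13) (24,20) (14,16)]:
  edge (14,0)–(23,13): clear
  edge (23,13)–(24,20): clear
  edge (24,20)–(14,16): clear
  edge (14,16)–(14,0): clear
  midpoint (6,13) outside
  → clear
Obstacle 2 [(1,2) (9,0) (11,1) (5,19) (2,19)]:
  edge (1,2)–(9,0): clear
  edge (9,0)–(11,1): clear
  edge (11,1)–(5,19): crosses AB
  edge (5,19)–(2,19): clear
  edge (2,19)–(1,2): crosses AB
  → BLOCKED

BLOCKED by obstacle 2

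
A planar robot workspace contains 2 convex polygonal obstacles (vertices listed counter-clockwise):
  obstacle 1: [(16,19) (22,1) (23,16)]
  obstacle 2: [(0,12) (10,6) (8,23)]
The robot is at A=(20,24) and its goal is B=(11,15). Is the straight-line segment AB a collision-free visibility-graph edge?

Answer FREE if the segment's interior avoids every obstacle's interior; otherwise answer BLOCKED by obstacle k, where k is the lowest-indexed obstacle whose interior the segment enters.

FREE

Obstacle 1 [(16,19) (22,1) (23,16)]:
  edge (16,19)–(22,1): clear
  edge (22,1)–(23,16): clear
  edge (23,16)–(16,19): clear
  midpoint (31/2,39/2) outside
  → clear
Obstacle 2 [(0,12) (10,6) (8,23)]:
  edge (0,12)–(10,6): clear
  edge (10,6)–(8,23): clear
  edge (8,23)–(0,12): clear
  midpoint (31/2,39/2) outside
  → clear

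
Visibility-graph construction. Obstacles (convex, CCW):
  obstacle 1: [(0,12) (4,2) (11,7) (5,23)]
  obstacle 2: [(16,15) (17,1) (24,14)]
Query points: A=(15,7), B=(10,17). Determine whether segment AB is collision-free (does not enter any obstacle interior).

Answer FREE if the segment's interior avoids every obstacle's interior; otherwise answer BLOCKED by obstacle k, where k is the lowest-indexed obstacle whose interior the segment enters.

Obstacle 1 [(0,12) (4,2) (11,7) (5,23)]:
  edge (0,12)–(4,2): clear
  edge (4,2)–(11,7): clear
  edge (11,7)–(5,23): clear
  edge (5,23)–(0,12): clear
  midpoint (25/2,12) outside
  → clear
Obstacle 2 [(16,15) (17,1) (24,14)]:
  edge (16,15)–(17,1): clear
  edge (17,1)–(24,14): clear
  edge (24,14)–(16,15): clear
  midpoint (25/2,12) outside
  → clear

FREE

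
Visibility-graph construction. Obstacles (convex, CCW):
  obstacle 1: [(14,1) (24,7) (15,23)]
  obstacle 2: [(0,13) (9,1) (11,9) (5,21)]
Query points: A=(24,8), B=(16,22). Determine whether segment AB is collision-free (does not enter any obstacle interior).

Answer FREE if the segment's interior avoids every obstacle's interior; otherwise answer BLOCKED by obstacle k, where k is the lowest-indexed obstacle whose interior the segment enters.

FREE

Obstacle 1 [(14,1) (24,7) (15,23)]:
  edge (14,1)–(24,7): clear
  edge (24,7)–(15,23): clear
  edge (15,23)–(14,1): clear
  midpoint (20,15) outside
  → clear
Obstacle 2 [(0,13) (9,1) (11,9) (5,21)]:
  edge (0,13)–(9,1): clear
  edge (9,1)–(11,9): clear
  edge (11,9)–(5,21): clear
  edge (5,21)–(0,13): clear
  midpoint (20,15) outside
  → clear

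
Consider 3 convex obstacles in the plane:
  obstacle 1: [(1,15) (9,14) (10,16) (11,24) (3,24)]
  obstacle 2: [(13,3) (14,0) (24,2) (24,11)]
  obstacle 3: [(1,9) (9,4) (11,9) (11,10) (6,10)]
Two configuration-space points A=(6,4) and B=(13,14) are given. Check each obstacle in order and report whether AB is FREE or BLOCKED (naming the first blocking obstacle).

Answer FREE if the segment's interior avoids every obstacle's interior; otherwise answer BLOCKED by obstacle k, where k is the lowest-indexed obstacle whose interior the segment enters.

Obstacle 1 [(1,15) (9,14) (10,16) (11,24) (3,24)]:
  edge (1,15)–(9,14): clear
  edge (9,14)–(10,16): clear
  edge (10,16)–(11,24): clear
  edge (11,24)–(3,24): clear
  edge (3,24)–(1,15): clear
  midpoint (19/2,9) outside
  → clear
Obstacle 2 [(13,3) (14,0) (24,2) (24,11)]:
  edge (13,3)–(14,0): clear
  edge (14,0)–(24,2): clear
  edge (24,2)–(24,11): clear
  edge (24,11)–(13,3): clear
  midpoint (19/2,9) outside
  → clear
Obstacle 3 [(1,9) (9,4) (11,9) (11,10) (6,10)]:
  edge (1,9)–(9,4): crosses AB
  edge (9,4)–(11,9): clear
  edge (11,9)–(11,10): clear
  edge (11,10)–(6,10): crosses AB
  edge (6,10)–(1,9): clear
  → BLOCKED

BLOCKED by obstacle 3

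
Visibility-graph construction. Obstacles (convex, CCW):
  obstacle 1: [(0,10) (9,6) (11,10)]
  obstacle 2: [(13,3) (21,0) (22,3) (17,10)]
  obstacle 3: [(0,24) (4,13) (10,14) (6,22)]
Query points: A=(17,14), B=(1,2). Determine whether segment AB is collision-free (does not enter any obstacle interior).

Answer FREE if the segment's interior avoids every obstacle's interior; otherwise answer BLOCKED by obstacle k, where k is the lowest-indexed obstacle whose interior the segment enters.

Obstacle 1 [(0,10) (9,6) (11,10)]:
  edge (0,10)–(9,6): crosses AB
  edge (9,6)–(11,10): crosses AB
  edge (11,10)–(0,10): clear
  → BLOCKED
Obstacle 2 [(13,3) (21,0) (22,3) (17,10)]:
  edge (13,3)–(21,0): clear
  edge (21,0)–(22,3): clear
  edge (22,3)–(17,10): clear
  edge (17,10)–(13,3): clear
  midpoint (9,8) outside
  → clear
Obstacle 3 [(0,24) (4,13) (10,14) (6,22)]:
  edge (0,24)–(4,13): clear
  edge (4,13)–(10,14): clear
  edge (10,14)–(6,22): clear
  edge (6,22)–(0,24): clear
  midpoint (9,8) outside
  → clear

BLOCKED by obstacle 1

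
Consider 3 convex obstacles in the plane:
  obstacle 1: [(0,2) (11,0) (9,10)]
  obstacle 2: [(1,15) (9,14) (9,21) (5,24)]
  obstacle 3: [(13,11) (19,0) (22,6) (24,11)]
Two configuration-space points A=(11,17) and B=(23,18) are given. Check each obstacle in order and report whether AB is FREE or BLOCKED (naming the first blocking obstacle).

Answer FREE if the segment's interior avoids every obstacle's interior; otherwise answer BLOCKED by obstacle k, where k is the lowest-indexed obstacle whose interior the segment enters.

Obstacle 1 [(0,2) (11,0) (9,10)]:
  edge (0,2)–(11,0): clear
  edge (11,0)–(9,10): clear
  edge (9,10)–(0,2): clear
  midpoint (17,35/2) outside
  → clear
Obstacle 2 [(1,15) (9,14) (9,21) (5,24)]:
  edge (1,15)–(9,14): clear
  edge (9,14)–(9,21): clear
  edge (9,21)–(5,24): clear
  edge (5,24)–(1,15): clear
  midpoint (17,35/2) outside
  → clear
Obstacle 3 [(13,11) (19,0) (22,6) (24,11)]:
  edge (13,11)–(19,0): clear
  edge (19,0)–(22,6): clear
  edge (22,6)–(24,11): clear
  edge (24,11)–(13,11): clear
  midpoint (17,35/2) outside
  → clear

FREE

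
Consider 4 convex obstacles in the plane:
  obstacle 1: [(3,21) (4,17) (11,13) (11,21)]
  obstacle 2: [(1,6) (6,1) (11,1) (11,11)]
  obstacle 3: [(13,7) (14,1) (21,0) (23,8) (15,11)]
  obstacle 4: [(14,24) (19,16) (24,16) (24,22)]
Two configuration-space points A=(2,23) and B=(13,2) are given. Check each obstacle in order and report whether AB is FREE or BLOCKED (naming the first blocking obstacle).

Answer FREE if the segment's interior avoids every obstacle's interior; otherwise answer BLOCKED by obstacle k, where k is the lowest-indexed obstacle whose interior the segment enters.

BLOCKED by obstacle 1

Obstacle 1 [(3,21) (4,17) (11,13) (11,21)]:
  edge (3,21)–(4,17): clear
  edge (4,17)–(11,13): crosses AB
  edge (11,13)–(11,21): clear
  edge (11,21)–(3,21): crosses AB
  → BLOCKED
Obstacle 2 [(1,6) (6,1) (11,1) (11,11)]:
  edge (1,6)–(6,1): clear
  edge (6,1)–(11,1): clear
  edge (11,1)–(11,11): crosses AB
  edge (11,11)–(1,6): crosses AB
  → BLOCKED
Obstacle 3 [(13,7) (14,1) (21,0) (23,8) (15,11)]:
  edge (13,7)–(14,1): clear
  edge (14,1)–(21,0): clear
  edge (21,0)–(23,8): clear
  edge (23,8)–(15,11): clear
  edge (15,11)–(13,7): clear
  midpoint (15/2,25/2) outside
  → clear
Obstacle 4 [(14,24) (19,16) (24,16) (24,22)]:
  edge (14,24)–(19,16): clear
  edge (19,16)–(24,16): clear
  edge (24,16)–(24,22): clear
  edge (24,22)–(14,24): clear
  midpoint (15/2,25/2) outside
  → clear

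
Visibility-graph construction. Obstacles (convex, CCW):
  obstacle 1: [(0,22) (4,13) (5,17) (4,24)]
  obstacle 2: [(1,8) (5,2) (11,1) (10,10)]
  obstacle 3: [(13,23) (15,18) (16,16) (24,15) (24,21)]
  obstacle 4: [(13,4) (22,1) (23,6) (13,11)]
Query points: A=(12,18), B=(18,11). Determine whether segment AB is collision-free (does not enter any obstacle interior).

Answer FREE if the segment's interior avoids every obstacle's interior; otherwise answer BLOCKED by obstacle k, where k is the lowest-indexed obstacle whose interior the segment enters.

FREE

Obstacle 1 [(0,22) (4,13) (5,17) (4,24)]:
  edge (0,22)–(4,13): clear
  edge (4,13)–(5,17): clear
  edge (5,17)–(4,24): clear
  edge (4,24)–(0,22): clear
  midpoint (15,29/2) outside
  → clear
Obstacle 2 [(1,8) (5,2) (11,1) (10,10)]:
  edge (1,8)–(5,2): clear
  edge (5,2)–(11,1): clear
  edge (11,1)–(10,10): clear
  edge (10,10)–(1,8): clear
  midpoint (15,29/2) outside
  → clear
Obstacle 3 [(13,23) (15,18) (16,16) (24,15) (24,21)]:
  edge (13,23)–(15,18): clear
  edge (15,18)–(16,16): clear
  edge (16,16)–(24,15): clear
  edge (24,15)–(24,21): clear
  edge (24,21)–(13,23): clear
  midpoint (15,29/2) outside
  → clear
Obstacle 4 [(13,4) (22,1) (23,6) (13,11)]:
  edge (13,4)–(22,1): clear
  edge (22,1)–(23,6): clear
  edge (23,6)–(13,11): clear
  edge (13,11)–(13,4): clear
  midpoint (15,29/2) outside
  → clear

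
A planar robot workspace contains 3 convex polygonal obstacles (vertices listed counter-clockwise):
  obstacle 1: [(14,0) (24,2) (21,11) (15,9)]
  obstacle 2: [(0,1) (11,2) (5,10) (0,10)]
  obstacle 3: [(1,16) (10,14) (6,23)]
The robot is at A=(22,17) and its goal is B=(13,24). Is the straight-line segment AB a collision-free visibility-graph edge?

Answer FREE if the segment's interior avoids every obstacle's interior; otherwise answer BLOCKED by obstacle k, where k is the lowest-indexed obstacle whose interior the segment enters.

FREE

Obstacle 1 [(14,0) (24,2) (21,11) (15,9)]:
  edge (14,0)–(24,2): clear
  edge (24,2)–(21,11): clear
  edge (21,11)–(15,9): clear
  edge (15,9)–(14,0): clear
  midpoint (35/2,41/2) outside
  → clear
Obstacle 2 [(0,1) (11,2) (5,10) (0,10)]:
  edge (0,1)–(11,2): clear
  edge (11,2)–(5,10): clear
  edge (5,10)–(0,10): clear
  edge (0,10)–(0,1): clear
  midpoint (35/2,41/2) outside
  → clear
Obstacle 3 [(1,16) (10,14) (6,23)]:
  edge (1,16)–(10,14): clear
  edge (10,14)–(6,23): clear
  edge (6,23)–(1,16): clear
  midpoint (35/2,41/2) outside
  → clear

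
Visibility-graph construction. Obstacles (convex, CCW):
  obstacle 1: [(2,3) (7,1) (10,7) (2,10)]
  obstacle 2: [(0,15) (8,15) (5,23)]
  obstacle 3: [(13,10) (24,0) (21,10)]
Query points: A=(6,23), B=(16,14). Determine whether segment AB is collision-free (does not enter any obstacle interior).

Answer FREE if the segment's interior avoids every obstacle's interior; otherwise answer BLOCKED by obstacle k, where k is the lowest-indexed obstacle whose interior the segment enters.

Obstacle 1 [(2,3) (7,1) (10,7) (2,10)]:
  edge (2,3)–(7,1): clear
  edge (7,1)–(10,7): clear
  edge (10,7)–(2,10): clear
  edge (2,10)–(2,3): clear
  midpoint (11,37/2) outside
  → clear
Obstacle 2 [(0,15) (8,15) (5,23)]:
  edge (0,15)–(8,15): clear
  edge (8,15)–(5,23): clear
  edge (5,23)–(0,15): clear
  midpoint (11,37/2) outside
  → clear
Obstacle 3 [(13,10) (24,0) (21,10)]:
  edge (13,10)–(24,0): clear
  edge (24,0)–(21,10): clear
  edge (21,10)–(13,10): clear
  midpoint (11,37/2) outside
  → clear

FREE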